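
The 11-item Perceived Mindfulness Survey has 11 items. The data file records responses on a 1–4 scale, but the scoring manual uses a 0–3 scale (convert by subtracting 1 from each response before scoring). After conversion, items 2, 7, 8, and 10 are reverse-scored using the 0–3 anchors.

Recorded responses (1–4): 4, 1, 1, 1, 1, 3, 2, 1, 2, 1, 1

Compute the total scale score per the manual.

17

Convert to 0–3: 3, 0, 0, 0, 0, 2, 1, 0, 1, 0, 0
Reverse-coded (reverse-coded value = 3 − response):
  item 2: 3 − 0 = 3
  item 7: 3 − 1 = 2
  item 8: 3 − 0 = 3
  item 10: 3 − 0 = 3
Scored: 3, 3, 0, 0, 0, 2, 2, 3, 1, 3, 0
Total = 17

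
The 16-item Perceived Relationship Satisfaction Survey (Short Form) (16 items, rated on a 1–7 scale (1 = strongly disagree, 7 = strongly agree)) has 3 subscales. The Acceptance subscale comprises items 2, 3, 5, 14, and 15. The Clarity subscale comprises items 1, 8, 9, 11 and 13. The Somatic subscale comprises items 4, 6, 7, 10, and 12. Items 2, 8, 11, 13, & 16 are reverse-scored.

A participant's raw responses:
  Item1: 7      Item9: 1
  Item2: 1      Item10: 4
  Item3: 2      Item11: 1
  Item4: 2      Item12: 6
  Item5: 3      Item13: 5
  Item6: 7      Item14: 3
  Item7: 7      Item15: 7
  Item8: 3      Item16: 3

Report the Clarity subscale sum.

23

Clarity items: 1, 8, 9, 11, 13.
Of these, items 8, 11, & 13 are reverse-scored; on a 1–7 scale, reversed = 8 − raw.
  item 1: 7
  item 8: 8 − 3 = 5
  item 9: 1
  item 11: 8 − 1 = 7
  item 13: 8 − 5 = 3
Sum = 7 + 5 + 1 + 7 + 3 = 23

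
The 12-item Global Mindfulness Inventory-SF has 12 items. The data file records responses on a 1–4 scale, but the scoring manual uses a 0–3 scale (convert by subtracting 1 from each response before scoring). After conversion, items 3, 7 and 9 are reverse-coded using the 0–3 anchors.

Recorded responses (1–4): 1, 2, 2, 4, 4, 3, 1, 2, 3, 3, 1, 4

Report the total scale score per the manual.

21

Convert to 0–3: 0, 1, 1, 3, 3, 2, 0, 1, 2, 2, 0, 3
Reverse-coded (on a 0–3 scale, reversed = 3 − raw):
  item 3: 3 − 1 = 2
  item 7: 3 − 0 = 3
  item 9: 3 − 2 = 1
Scored: 0, 1, 2, 3, 3, 2, 3, 1, 1, 2, 0, 3
Total = 21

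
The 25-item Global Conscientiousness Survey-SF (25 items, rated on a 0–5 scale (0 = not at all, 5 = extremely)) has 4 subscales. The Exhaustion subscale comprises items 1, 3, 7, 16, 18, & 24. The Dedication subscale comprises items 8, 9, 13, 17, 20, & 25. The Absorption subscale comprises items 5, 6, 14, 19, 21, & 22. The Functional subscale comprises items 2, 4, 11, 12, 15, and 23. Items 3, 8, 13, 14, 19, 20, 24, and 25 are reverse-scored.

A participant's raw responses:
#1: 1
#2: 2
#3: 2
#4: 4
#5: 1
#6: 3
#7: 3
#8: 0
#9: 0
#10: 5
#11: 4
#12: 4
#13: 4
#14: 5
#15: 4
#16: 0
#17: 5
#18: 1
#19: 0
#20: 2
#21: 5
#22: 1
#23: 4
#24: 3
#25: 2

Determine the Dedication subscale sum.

17

Dedication items: 8, 9, 13, 17, 20, 25.
Of these, items 8, 13, 20, & 25 are reverse-scored; on a 0–5 scale, reversed = 5 − raw.
  item 8: 5 − 0 = 5
  item 9: 0
  item 13: 5 − 4 = 1
  item 17: 5
  item 20: 5 − 2 = 3
  item 25: 5 − 2 = 3
Sum = 5 + 0 + 1 + 5 + 3 + 3 = 17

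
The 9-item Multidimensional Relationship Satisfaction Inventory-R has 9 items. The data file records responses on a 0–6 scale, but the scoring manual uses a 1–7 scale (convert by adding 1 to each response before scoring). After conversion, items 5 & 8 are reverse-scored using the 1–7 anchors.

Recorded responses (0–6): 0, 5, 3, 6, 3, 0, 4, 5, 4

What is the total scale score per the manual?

35

Convert to 1–7: 1, 6, 4, 7, 4, 1, 5, 6, 5
Reverse-coded (on a 1–7 scale, reversed = 8 − raw):
  item 5: 8 − 4 = 4
  item 8: 8 − 6 = 2
Scored: 1, 6, 4, 7, 4, 1, 5, 2, 5
Total = 35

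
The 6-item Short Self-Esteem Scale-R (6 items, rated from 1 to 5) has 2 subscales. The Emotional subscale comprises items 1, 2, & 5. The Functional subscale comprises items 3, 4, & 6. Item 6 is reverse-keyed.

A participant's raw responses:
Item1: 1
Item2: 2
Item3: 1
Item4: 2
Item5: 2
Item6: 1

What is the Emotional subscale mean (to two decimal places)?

Emotional items: 1, 2, 5.
  item 1: 1
  item 2: 2
  item 5: 2
Sum = 1 + 2 + 2 = 5
Mean = 5 / 3 = 1.67

1.67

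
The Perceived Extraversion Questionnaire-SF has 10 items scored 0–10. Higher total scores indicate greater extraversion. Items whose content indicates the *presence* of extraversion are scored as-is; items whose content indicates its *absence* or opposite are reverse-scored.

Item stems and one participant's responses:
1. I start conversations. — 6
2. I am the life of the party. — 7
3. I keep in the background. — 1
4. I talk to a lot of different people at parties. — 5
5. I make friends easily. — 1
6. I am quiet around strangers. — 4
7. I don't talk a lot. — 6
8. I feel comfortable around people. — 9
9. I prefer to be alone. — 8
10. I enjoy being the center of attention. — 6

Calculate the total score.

Items 3, 6, 7, 9 describe the absence/opposite of extraversion → reverse-score.
reversed = (0+10) − raw = 10 − raw.
  item 1: 6
  item 2: 7
  item 3: 10 − 1 = 9
  item 4: 5
  item 5: 1
  item 6: 10 − 4 = 6
  item 7: 10 − 6 = 4
  item 8: 9
  item 9: 10 − 8 = 2
  item 10: 6
Total = 6 + 7 + 9 + 5 + 1 + 6 + 4 + 9 + 2 + 6 = 55

55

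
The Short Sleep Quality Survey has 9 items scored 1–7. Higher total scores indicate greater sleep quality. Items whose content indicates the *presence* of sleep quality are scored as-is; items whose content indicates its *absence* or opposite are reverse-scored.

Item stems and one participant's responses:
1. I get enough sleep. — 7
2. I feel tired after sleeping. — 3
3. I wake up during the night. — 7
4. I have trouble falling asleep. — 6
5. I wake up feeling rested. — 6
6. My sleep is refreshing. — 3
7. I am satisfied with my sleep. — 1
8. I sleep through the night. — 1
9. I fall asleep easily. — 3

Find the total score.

Items 2, 3, 4 describe the absence/opposite of sleep quality → reverse-score.
reverse-coded value = 8 − response.
  item 1: 7
  item 2: 8 − 3 = 5
  item 3: 8 − 7 = 1
  item 4: 8 − 6 = 2
  item 5: 6
  item 6: 3
  item 7: 1
  item 8: 1
  item 9: 3
Total = 7 + 5 + 1 + 2 + 6 + 3 + 1 + 1 + 3 = 29

29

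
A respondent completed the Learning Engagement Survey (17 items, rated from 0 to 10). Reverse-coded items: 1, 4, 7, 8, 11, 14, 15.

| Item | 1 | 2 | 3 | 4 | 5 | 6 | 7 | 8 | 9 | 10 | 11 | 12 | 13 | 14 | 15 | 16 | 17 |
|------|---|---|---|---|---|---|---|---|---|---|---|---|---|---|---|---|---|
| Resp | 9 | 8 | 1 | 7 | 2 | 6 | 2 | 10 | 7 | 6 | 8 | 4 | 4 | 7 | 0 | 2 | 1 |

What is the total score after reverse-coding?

Apply reverse scoring (reversed = (0+10) − raw = 10 − raw):
  item 1: 10 − 9 = 1
  item 4: 10 − 7 = 3
  item 7: 10 − 2 = 8
  item 8: 10 − 10 = 0
  item 11: 10 − 8 = 2
  item 14: 10 − 7 = 3
  item 15: 10 − 0 = 10
Scored responses: 1, 8, 1, 3, 2, 6, 8, 0, 7, 6, 2, 4, 4, 3, 10, 2, 1
Total = 1 + 8 + 1 + 3 + 2 + 6 + 8 + 0 + 7 + 6 + 2 + 4 + 4 + 3 + 10 + 2 + 1 = 68

68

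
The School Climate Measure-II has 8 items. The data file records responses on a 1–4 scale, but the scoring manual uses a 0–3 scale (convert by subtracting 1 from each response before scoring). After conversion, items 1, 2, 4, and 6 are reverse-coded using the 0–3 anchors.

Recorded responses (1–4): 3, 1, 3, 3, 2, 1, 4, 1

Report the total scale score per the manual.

14

Convert to 0–3: 2, 0, 2, 2, 1, 0, 3, 0
Reverse-coded (reverse-coded value = 3 − response):
  item 1: 3 − 2 = 1
  item 2: 3 − 0 = 3
  item 4: 3 − 2 = 1
  item 6: 3 − 0 = 3
Scored: 1, 3, 2, 1, 1, 3, 3, 0
Total = 14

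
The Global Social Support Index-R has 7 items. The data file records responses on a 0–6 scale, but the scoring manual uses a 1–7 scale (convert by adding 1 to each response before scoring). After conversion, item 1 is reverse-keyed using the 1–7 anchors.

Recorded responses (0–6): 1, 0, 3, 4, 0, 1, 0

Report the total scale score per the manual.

20

Convert to 1–7: 2, 1, 4, 5, 1, 2, 1
Reverse-coded (reverse-coded value = 8 − response):
  item 1: 8 − 2 = 6
Scored: 6, 1, 4, 5, 1, 2, 1
Total = 20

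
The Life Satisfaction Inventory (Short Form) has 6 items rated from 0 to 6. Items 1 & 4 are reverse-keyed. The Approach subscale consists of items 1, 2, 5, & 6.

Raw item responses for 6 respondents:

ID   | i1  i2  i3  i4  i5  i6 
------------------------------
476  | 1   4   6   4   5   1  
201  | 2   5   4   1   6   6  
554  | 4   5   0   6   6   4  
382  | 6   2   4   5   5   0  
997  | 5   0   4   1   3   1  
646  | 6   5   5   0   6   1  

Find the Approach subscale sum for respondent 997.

5

Respondent 997 raw: 5, 0, 4, 1, 3, 1.
Approach items: 1, 2, 5, 6.
Reverse-coded (reverse-coded value = 6 − response):
  item 1: 6 − 5 = 1
  item 2: 0
  item 5: 3
  item 6: 1
Sum = 1 + 0 + 3 + 1 = 5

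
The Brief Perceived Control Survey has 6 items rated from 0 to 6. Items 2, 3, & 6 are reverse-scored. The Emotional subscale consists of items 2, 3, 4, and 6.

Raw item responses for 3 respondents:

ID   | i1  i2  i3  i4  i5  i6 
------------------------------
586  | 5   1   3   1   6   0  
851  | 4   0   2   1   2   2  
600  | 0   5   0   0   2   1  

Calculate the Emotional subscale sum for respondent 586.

15

Respondent 586 raw: 5, 1, 3, 1, 6, 0.
Emotional items: 2, 3, 4, 6.
Reverse-coded (on a 0–6 scale, reversed = 6 − raw):
  item 2: 6 − 1 = 5
  item 3: 6 − 3 = 3
  item 4: 1
  item 6: 6 − 0 = 6
Sum = 5 + 3 + 1 + 6 = 15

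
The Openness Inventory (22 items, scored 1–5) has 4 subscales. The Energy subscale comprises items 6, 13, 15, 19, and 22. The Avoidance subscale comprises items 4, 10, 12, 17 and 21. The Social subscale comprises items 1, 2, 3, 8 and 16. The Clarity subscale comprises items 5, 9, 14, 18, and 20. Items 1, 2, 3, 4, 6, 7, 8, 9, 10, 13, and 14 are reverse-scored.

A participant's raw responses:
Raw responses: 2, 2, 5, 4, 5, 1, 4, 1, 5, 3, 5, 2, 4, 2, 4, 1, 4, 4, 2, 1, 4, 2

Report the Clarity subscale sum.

15

Clarity items: 5, 9, 14, 18, 20.
Of these, items 9 and 14 are reverse-scored; reversed = (1+5) − raw = 6 − raw.
  item 5: 5
  item 9: 6 − 5 = 1
  item 14: 6 − 2 = 4
  item 18: 4
  item 20: 1
Sum = 5 + 1 + 4 + 4 + 1 = 15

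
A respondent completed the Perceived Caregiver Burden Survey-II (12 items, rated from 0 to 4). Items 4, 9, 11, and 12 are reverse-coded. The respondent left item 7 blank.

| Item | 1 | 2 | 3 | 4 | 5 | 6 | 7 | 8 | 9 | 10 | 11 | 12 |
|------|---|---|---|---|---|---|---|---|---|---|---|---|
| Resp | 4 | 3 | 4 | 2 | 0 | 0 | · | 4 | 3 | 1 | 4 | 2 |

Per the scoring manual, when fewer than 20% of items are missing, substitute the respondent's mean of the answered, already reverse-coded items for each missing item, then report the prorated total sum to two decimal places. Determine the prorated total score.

22.91

Reverse-coded (reversed = (0+4) − raw = 4 − raw):
  item 4: 4 − 2 = 2
  item 9: 4 − 3 = 1
  item 11: 4 − 4 = 0
  item 12: 4 − 2 = 2
Completed scored items (11 of 12): 4, 3, 4, 2, 0, 0, 4, 1, 1, 0, 2; sum = 21.
Person mean = 21 / 11 ≈ 1.9091
Prorated total = (21 / 11) × 12 = 22.91 (to 2 dp)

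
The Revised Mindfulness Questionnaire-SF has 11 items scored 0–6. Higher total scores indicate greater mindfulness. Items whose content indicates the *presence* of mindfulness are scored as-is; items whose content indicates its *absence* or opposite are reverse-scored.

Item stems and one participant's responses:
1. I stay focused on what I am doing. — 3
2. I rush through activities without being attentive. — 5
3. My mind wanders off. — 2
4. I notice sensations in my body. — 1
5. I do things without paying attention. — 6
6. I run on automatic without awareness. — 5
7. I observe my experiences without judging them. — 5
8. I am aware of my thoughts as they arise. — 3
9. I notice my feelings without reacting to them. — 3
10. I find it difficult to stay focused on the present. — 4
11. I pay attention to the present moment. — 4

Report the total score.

Items 2, 3, 5, 6, 10 describe the absence/opposite of mindfulness → reverse-score.
reversed = (0+6) − raw = 6 − raw.
  item 1: 3
  item 2: 6 − 5 = 1
  item 3: 6 − 2 = 4
  item 4: 1
  item 5: 6 − 6 = 0
  item 6: 6 − 5 = 1
  item 7: 5
  item 8: 3
  item 9: 3
  item 10: 6 − 4 = 2
  item 11: 4
Total = 3 + 1 + 4 + 1 + 0 + 1 + 5 + 3 + 3 + 2 + 4 = 27

27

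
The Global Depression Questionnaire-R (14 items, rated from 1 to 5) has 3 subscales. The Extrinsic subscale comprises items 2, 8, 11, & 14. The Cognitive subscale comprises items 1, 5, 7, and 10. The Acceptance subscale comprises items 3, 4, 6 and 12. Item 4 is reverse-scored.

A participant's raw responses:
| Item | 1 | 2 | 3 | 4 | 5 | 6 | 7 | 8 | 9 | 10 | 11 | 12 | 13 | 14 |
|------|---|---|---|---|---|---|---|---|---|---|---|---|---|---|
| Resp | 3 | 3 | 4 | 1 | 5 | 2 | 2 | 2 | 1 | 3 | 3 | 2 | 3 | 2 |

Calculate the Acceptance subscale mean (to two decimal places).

Acceptance items: 3, 4, 6, 12.
Of these, item 4 is reverse-scored; on a 1–5 scale, reversed = 6 − raw.
  item 3: 4
  item 4: 6 − 1 = 5
  item 6: 2
  item 12: 2
Sum = 4 + 5 + 2 + 2 = 13
Mean = 13 / 4 = 3.25

3.25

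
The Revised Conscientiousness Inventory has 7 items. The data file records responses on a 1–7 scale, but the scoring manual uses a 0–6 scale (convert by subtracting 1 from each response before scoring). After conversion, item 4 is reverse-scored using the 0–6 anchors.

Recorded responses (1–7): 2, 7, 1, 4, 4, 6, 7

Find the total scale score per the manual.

Convert to 0–6: 1, 6, 0, 3, 3, 5, 6
Reverse-coded (on a 0–6 scale, reversed = 6 − raw):
  item 4: 6 − 3 = 3
Scored: 1, 6, 0, 3, 3, 5, 6
Total = 24

24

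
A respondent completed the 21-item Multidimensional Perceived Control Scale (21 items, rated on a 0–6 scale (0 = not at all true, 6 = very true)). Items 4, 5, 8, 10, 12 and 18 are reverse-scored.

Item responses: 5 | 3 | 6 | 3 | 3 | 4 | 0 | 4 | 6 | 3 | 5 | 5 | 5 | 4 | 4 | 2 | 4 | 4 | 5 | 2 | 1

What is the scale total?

Raw sum = 78. Reverse-scored items: 4, 5, 8, 10, 12, 18; their raw sum = 22.
Each reversal replaces raw with 6 − raw, changing the total by 6 − 2·raw per item.
Total = 78 + 6·6 − 2·22 = 78 + 36 − 44 = 70

70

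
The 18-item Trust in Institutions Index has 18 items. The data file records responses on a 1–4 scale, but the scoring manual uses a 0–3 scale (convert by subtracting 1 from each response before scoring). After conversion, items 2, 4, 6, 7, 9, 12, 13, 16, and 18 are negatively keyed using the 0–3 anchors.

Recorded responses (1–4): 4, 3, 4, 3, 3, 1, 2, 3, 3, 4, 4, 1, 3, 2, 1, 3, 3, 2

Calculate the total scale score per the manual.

Convert to 0–3: 3, 2, 3, 2, 2, 0, 1, 2, 2, 3, 3, 0, 2, 1, 0, 2, 2, 1
Reverse-coded (reverse-coded value = 3 − response):
  item 2: 3 − 2 = 1
  item 4: 3 − 2 = 1
  item 6: 3 − 0 = 3
  item 7: 3 − 1 = 2
  item 9: 3 − 2 = 1
  item 12: 3 − 0 = 3
  item 13: 3 − 2 = 1
  item 16: 3 − 2 = 1
  item 18: 3 − 1 = 2
Scored: 3, 1, 3, 1, 2, 3, 2, 2, 1, 3, 3, 3, 1, 1, 0, 1, 2, 2
Total = 34

34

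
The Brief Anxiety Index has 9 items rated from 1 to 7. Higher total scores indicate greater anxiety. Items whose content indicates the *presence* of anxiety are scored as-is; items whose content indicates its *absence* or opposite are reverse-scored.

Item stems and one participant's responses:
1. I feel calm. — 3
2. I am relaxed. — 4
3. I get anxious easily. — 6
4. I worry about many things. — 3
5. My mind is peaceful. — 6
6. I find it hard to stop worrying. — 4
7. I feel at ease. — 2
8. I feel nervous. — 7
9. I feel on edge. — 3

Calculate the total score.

40

Items 1, 2, 5, 7 describe the absence/opposite of anxiety → reverse-score.
reversed = (1+7) − raw = 8 − raw.
  item 1: 8 − 3 = 5
  item 2: 8 − 4 = 4
  item 3: 6
  item 4: 3
  item 5: 8 − 6 = 2
  item 6: 4
  item 7: 8 − 2 = 6
  item 8: 7
  item 9: 3
Total = 5 + 4 + 6 + 3 + 2 + 4 + 6 + 7 + 3 = 40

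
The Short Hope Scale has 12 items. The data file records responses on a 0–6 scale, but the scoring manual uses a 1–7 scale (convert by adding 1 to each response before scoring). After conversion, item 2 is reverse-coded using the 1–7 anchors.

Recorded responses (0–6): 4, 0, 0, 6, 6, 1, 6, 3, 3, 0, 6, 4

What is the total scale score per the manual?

57

Convert to 1–7: 5, 1, 1, 7, 7, 2, 7, 4, 4, 1, 7, 5
Reverse-coded (on a 1–7 scale, reversed = 8 − raw):
  item 2: 8 − 1 = 7
Scored: 5, 7, 1, 7, 7, 2, 7, 4, 4, 1, 7, 5
Total = 57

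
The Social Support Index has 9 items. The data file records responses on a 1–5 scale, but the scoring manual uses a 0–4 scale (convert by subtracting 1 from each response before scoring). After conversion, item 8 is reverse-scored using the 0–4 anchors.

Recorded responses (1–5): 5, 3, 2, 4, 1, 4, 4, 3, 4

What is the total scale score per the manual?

21

Convert to 0–4: 4, 2, 1, 3, 0, 3, 3, 2, 3
Reverse-coded (on a 0–4 scale, reversed = 4 − raw):
  item 8: 4 − 2 = 2
Scored: 4, 2, 1, 3, 0, 3, 3, 2, 3
Total = 21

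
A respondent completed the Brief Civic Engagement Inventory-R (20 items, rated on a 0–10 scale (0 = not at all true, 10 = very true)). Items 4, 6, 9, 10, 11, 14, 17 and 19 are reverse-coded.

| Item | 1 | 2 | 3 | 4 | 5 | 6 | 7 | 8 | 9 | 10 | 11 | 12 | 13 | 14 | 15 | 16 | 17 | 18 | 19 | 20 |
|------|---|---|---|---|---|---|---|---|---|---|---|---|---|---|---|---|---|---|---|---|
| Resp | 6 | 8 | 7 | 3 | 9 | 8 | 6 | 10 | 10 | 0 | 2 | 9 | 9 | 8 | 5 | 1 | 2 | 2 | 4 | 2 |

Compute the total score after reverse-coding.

Apply reverse scoring (on a 0–10 scale, reversed = 10 − raw):
  item 4: 10 − 3 = 7
  item 6: 10 − 8 = 2
  item 9: 10 − 10 = 0
  item 10: 10 − 0 = 10
  item 11: 10 − 2 = 8
  item 14: 10 − 8 = 2
  item 17: 10 − 2 = 8
  item 19: 10 − 4 = 6
After reverse-coding: 6, 8, 7, 7, 9, 2, 6, 10, 0, 10, 8, 9, 9, 2, 5, 1, 8, 2, 6, 2
Total = 6 + 8 + 7 + 7 + 9 + 2 + 6 + 10 + 0 + 10 + 8 + 9 + 9 + 2 + 5 + 1 + 8 + 2 + 6 + 2 = 117

117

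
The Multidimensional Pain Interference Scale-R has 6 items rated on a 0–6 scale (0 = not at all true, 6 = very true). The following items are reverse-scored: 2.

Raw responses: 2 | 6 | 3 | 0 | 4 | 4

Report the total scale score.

Raw sum = 19. Reverse-scored items: 2; their raw sum = 6.
Each reversal replaces raw with 6 − raw, changing the total by 6 − 2·raw per item.
Total = 19 + 1·6 − 2·6 = 19 + 6 − 12 = 13

13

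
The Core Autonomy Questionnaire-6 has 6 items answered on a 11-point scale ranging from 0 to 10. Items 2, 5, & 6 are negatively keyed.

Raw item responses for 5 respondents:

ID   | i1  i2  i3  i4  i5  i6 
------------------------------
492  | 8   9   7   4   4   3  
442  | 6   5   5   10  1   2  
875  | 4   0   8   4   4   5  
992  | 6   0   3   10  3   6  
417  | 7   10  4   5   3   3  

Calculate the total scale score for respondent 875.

37

Respondent 875 raw: 4, 0, 8, 4, 4, 5.
Reverse-coded (reverse-coded value = 10 − response):
  item 1: 4
  item 2: 10 − 0 = 10
  item 3: 8
  item 4: 4
  item 5: 10 − 4 = 6
  item 6: 10 − 5 = 5
Sum = 4 + 10 + 8 + 4 + 6 + 5 = 37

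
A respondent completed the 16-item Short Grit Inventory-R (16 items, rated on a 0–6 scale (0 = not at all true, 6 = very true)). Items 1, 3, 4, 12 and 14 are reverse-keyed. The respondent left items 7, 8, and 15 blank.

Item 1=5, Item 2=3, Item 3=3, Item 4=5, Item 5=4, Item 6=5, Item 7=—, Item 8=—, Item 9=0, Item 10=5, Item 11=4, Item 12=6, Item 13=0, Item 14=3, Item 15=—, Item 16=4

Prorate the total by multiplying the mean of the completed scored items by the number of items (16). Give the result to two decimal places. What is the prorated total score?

40.62

Reverse-coded (reversed = (0+6) − raw = 6 − raw):
  item 1: 6 − 5 = 1
  item 3: 6 − 3 = 3
  item 4: 6 − 5 = 1
  item 12: 6 − 6 = 0
  item 14: 6 − 3 = 3
Completed scored items (13 of 16): 1, 3, 3, 1, 4, 5, 0, 5, 4, 0, 0, 3, 4; sum = 33.
Person mean = 33 / 13 ≈ 2.5385
Prorated total = (33 / 13) × 16 = 40.62 (to 2 dp)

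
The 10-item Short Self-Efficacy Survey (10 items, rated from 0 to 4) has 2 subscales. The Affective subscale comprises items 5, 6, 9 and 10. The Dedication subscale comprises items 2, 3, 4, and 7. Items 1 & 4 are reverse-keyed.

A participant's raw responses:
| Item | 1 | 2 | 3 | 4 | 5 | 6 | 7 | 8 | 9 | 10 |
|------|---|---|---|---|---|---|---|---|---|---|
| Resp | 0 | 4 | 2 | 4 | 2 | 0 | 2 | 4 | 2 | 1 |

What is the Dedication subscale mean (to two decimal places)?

Dedication items: 2, 3, 4, 7.
Of these, item 4 is reverse-keyed; reverse-coded value = 4 − response.
  item 2: 4
  item 3: 2
  item 4: 4 − 4 = 0
  item 7: 2
Sum = 4 + 2 + 0 + 2 = 8
Mean = 8 / 4 = 2.00

2.00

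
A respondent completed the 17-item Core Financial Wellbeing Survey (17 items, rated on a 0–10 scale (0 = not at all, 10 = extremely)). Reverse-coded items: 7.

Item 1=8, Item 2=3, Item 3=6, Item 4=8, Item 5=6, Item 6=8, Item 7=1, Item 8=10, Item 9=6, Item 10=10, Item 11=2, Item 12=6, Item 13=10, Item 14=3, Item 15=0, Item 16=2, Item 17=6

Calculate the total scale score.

103

Apply reverse scoring (reversed = (0+10) − raw = 10 − raw):
  item 7: 10 − 1 = 9
Scored items: 8, 3, 6, 8, 6, 8, 9, 10, 6, 10, 2, 6, 10, 3, 0, 2, 6
Total = 8 + 3 + 6 + 8 + 6 + 8 + 9 + 10 + 6 + 10 + 2 + 6 + 10 + 3 + 0 + 2 + 6 = 103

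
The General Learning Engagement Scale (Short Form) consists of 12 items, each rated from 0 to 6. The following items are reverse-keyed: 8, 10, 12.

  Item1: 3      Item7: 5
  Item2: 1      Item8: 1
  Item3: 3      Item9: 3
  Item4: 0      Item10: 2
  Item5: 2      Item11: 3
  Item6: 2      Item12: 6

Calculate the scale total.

Raw sum = 31. Reverse-keyed items: 8, 10, 12; their raw sum = 9.
Each reversal replaces raw with 6 − raw, changing the total by 6 − 2·raw per item.
Total = 31 + 3·6 − 2·9 = 31 + 18 − 18 = 31

31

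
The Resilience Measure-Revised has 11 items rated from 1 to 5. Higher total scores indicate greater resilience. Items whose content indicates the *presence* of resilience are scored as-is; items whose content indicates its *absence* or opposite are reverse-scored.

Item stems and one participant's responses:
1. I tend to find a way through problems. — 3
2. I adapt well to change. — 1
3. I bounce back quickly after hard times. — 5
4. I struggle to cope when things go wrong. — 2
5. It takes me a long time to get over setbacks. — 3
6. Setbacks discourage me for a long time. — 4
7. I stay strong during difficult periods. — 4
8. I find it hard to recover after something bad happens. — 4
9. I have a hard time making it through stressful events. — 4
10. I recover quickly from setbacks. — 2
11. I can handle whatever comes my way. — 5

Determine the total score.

33

Items 4, 5, 6, 8, 9 describe the absence/opposite of resilience → reverse-score.
reversed = (1+5) − raw = 6 − raw.
  item 1: 3
  item 2: 1
  item 3: 5
  item 4: 6 − 2 = 4
  item 5: 6 − 3 = 3
  item 6: 6 − 4 = 2
  item 7: 4
  item 8: 6 − 4 = 2
  item 9: 6 − 4 = 2
  item 10: 2
  item 11: 5
Total = 3 + 1 + 5 + 4 + 3 + 2 + 4 + 2 + 2 + 2 + 5 = 33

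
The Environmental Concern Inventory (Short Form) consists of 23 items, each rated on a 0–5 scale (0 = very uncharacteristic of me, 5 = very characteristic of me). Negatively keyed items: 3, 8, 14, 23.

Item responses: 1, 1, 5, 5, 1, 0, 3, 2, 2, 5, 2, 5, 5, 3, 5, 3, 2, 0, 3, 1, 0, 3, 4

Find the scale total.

53

Apply reverse scoring (reversed = (0+5) − raw = 5 − raw):
  item 3: 5 − 5 = 0
  item 8: 5 − 2 = 3
  item 14: 5 − 3 = 2
  item 23: 5 − 4 = 1
Scored responses: 1, 1, 0, 5, 1, 0, 3, 3, 2, 5, 2, 5, 5, 2, 5, 3, 2, 0, 3, 1, 0, 3, 1
Total = 1 + 1 + 0 + 5 + 1 + 0 + 3 + 3 + 2 + 5 + 2 + 5 + 5 + 2 + 5 + 3 + 2 + 0 + 3 + 1 + 0 + 3 + 1 = 53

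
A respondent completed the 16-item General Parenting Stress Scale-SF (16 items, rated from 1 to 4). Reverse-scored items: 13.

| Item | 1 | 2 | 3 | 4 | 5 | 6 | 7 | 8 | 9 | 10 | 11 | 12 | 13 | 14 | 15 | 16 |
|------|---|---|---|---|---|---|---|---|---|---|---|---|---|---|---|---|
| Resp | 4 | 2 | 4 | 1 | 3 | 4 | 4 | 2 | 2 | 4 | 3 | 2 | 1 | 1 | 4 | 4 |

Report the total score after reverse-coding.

48

Raw sum = 45. Reverse-scored items: 13; their raw sum = 1.
Each reversal replaces raw with 5 − raw, changing the total by 5 − 2·raw per item.
Total = 45 + 1·5 − 2·1 = 45 + 5 − 2 = 48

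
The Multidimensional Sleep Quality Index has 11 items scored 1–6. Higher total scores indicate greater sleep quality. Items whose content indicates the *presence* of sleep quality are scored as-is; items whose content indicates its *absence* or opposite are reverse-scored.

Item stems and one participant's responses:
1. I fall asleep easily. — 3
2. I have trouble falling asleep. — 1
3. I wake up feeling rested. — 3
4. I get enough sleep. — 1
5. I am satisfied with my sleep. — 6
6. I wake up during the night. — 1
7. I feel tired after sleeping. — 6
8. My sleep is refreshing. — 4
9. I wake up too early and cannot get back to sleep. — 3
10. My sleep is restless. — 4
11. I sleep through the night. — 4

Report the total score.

41

Items 2, 6, 7, 9, 10 describe the absence/opposite of sleep quality → reverse-score.
on a 1–6 scale, reversed = 7 − raw.
  item 1: 3
  item 2: 7 − 1 = 6
  item 3: 3
  item 4: 1
  item 5: 6
  item 6: 7 − 1 = 6
  item 7: 7 − 6 = 1
  item 8: 4
  item 9: 7 − 3 = 4
  item 10: 7 − 4 = 3
  item 11: 4
Total = 3 + 6 + 3 + 1 + 6 + 6 + 1 + 4 + 4 + 3 + 4 = 41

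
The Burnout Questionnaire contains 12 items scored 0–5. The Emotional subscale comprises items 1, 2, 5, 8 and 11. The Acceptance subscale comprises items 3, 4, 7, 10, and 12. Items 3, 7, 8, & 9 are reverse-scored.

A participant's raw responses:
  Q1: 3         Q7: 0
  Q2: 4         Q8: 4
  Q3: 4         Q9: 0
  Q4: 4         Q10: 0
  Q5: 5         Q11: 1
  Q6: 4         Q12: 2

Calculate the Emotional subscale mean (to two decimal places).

Emotional items: 1, 2, 5, 8, 11.
Of these, item 8 is reverse-scored; reverse-coded value = 5 − response.
  item 1: 3
  item 2: 4
  item 5: 5
  item 8: 5 − 4 = 1
  item 11: 1
Sum = 3 + 4 + 5 + 1 + 1 = 14
Mean = 14 / 5 = 2.80

2.80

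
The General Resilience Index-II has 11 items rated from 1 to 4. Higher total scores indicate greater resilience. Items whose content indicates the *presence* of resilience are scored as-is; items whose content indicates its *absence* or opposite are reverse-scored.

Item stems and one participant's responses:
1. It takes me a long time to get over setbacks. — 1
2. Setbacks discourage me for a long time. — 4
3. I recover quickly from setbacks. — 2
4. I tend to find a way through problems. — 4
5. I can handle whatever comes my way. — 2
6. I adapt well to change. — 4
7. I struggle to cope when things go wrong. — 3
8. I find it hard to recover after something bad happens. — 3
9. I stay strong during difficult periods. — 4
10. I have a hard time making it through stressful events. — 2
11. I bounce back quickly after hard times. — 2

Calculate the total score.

30

Items 1, 2, 7, 8, 10 describe the absence/opposite of resilience → reverse-score.
on a 1–4 scale, reversed = 5 − raw.
  item 1: 5 − 1 = 4
  item 2: 5 − 4 = 1
  item 3: 2
  item 4: 4
  item 5: 2
  item 6: 4
  item 7: 5 − 3 = 2
  item 8: 5 − 3 = 2
  item 9: 4
  item 10: 5 − 2 = 3
  item 11: 2
Total = 4 + 1 + 2 + 4 + 2 + 4 + 2 + 2 + 4 + 3 + 2 = 30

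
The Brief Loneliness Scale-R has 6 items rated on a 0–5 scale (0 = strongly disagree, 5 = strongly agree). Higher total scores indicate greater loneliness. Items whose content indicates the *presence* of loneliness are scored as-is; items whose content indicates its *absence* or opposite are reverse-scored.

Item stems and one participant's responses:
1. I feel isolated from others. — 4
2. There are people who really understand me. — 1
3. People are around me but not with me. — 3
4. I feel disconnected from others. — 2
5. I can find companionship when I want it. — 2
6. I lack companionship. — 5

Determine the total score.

Items 2, 5 describe the absence/opposite of loneliness → reverse-score.
on a 0–5 scale, reversed = 5 − raw.
  item 1: 4
  item 2: 5 − 1 = 4
  item 3: 3
  item 4: 2
  item 5: 5 − 2 = 3
  item 6: 5
Total = 4 + 4 + 3 + 2 + 3 + 5 = 21

21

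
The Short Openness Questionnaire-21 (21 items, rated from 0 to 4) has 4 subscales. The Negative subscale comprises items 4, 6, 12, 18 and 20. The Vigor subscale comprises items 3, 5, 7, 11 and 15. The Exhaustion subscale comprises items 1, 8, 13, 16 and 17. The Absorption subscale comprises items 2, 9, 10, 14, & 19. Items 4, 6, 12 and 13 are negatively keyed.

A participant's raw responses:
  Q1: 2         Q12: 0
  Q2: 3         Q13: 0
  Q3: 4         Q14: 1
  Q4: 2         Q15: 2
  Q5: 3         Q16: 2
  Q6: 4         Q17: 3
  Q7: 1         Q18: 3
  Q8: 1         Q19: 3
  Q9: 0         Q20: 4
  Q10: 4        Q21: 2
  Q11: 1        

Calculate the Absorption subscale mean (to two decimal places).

2.20

Absorption items: 2, 9, 10, 14, 19.
  item 2: 3
  item 9: 0
  item 10: 4
  item 14: 1
  item 19: 3
Sum = 3 + 0 + 4 + 1 + 3 = 11
Mean = 11 / 5 = 2.20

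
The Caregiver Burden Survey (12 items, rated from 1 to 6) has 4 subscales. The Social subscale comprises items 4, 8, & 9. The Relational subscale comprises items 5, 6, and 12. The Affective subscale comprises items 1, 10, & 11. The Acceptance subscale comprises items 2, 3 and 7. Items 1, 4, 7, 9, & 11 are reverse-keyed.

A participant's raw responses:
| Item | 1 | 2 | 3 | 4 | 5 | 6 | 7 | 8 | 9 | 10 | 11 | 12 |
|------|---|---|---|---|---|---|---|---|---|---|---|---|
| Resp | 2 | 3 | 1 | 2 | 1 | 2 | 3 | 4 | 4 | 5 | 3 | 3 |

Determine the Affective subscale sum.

Affective items: 1, 10, 11.
Of these, items 1 and 11 are reverse-keyed; reverse-coded value = 7 − response.
  item 1: 7 − 2 = 5
  item 10: 5
  item 11: 7 − 3 = 4
Sum = 5 + 5 + 4 = 14

14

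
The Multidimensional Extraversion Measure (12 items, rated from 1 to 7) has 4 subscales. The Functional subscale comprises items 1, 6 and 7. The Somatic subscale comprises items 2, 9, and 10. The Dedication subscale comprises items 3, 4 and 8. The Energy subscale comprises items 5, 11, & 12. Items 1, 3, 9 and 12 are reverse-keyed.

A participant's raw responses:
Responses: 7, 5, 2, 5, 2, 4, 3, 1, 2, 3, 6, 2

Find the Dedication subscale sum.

12

Dedication items: 3, 4, 8.
Of these, item 3 is reverse-keyed; on a 1–7 scale, reversed = 8 − raw.
  item 3: 8 − 2 = 6
  item 4: 5
  item 8: 1
Sum = 6 + 5 + 1 = 12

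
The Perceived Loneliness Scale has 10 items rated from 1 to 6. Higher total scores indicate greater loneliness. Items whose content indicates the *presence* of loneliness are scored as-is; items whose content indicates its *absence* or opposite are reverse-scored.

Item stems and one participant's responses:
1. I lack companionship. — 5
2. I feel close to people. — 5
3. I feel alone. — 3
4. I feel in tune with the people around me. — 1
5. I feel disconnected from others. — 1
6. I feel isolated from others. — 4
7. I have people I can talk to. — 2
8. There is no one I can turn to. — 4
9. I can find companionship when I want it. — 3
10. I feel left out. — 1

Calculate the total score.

Items 2, 4, 7, 9 describe the absence/opposite of loneliness → reverse-score.
on a 1–6 scale, reversed = 7 − raw.
  item 1: 5
  item 2: 7 − 5 = 2
  item 3: 3
  item 4: 7 − 1 = 6
  item 5: 1
  item 6: 4
  item 7: 7 − 2 = 5
  item 8: 4
  item 9: 7 − 3 = 4
  item 10: 1
Total = 5 + 2 + 3 + 6 + 1 + 4 + 5 + 4 + 4 + 1 = 35

35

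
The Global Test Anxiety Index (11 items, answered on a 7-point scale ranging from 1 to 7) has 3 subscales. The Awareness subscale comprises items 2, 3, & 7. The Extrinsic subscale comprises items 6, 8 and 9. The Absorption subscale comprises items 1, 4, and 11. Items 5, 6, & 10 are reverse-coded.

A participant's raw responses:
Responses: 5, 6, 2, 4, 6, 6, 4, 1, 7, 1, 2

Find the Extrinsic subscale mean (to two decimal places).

Extrinsic items: 6, 8, 9.
Of these, item 6 is reverse-coded; reversed = (1+7) − raw = 8 − raw.
  item 6: 8 − 6 = 2
  item 8: 1
  item 9: 7
Sum = 2 + 1 + 7 = 10
Mean = 10 / 3 = 3.33

3.33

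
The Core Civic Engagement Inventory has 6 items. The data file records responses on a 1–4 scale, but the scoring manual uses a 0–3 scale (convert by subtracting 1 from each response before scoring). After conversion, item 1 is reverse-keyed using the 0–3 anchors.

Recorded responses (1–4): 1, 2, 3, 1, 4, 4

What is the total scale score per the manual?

12

Convert to 0–3: 0, 1, 2, 0, 3, 3
Reverse-coded (reversed = (0+3) − raw = 3 − raw):
  item 1: 3 − 0 = 3
Scored: 3, 1, 2, 0, 3, 3
Total = 12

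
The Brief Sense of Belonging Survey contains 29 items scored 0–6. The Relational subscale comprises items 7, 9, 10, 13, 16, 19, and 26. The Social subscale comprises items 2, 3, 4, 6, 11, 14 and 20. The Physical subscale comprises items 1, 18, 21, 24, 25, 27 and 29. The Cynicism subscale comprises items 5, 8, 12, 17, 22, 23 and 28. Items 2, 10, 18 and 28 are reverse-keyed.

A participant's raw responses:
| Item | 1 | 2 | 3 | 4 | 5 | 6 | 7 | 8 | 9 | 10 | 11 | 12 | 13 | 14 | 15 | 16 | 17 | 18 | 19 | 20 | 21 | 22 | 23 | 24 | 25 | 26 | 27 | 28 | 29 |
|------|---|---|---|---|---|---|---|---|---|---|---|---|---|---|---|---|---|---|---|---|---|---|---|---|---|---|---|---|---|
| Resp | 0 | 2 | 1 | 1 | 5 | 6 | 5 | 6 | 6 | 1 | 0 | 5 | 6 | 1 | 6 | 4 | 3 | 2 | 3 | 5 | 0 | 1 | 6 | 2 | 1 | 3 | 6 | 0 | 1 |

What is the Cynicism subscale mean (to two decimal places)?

4.57

Cynicism items: 5, 8, 12, 17, 22, 23, 28.
Of these, item 28 is reverse-keyed; reverse-coded value = 6 − response.
  item 5: 5
  item 8: 6
  item 12: 5
  item 17: 3
  item 22: 1
  item 23: 6
  item 28: 6 − 0 = 6
Sum = 5 + 6 + 5 + 3 + 1 + 6 + 6 = 32
Mean = 32 / 7 = 4.57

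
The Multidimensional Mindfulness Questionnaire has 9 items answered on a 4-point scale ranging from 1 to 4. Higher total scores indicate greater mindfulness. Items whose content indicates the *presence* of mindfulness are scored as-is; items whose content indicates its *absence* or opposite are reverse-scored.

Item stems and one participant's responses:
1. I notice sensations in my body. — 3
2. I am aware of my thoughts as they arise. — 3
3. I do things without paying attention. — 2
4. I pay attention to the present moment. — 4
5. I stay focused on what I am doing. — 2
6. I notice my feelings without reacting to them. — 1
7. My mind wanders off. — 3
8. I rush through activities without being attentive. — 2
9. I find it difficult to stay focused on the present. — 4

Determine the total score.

Items 3, 7, 8, 9 describe the absence/opposite of mindfulness → reverse-score.
reverse-coded value = 5 − response.
  item 1: 3
  item 2: 3
  item 3: 5 − 2 = 3
  item 4: 4
  item 5: 2
  item 6: 1
  item 7: 5 − 3 = 2
  item 8: 5 − 2 = 3
  item 9: 5 − 4 = 1
Total = 3 + 3 + 3 + 4 + 2 + 1 + 2 + 3 + 1 = 22

22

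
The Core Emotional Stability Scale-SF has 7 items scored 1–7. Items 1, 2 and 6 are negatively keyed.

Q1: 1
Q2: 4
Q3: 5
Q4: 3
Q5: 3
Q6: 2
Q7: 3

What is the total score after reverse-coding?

31

Raw sum = 21. Negatively keyed items: 1, 2, 6; their raw sum = 7.
Each reversal replaces raw with 8 − raw, changing the total by 8 − 2·raw per item.
Total = 21 + 3·8 − 2·7 = 21 + 24 − 14 = 31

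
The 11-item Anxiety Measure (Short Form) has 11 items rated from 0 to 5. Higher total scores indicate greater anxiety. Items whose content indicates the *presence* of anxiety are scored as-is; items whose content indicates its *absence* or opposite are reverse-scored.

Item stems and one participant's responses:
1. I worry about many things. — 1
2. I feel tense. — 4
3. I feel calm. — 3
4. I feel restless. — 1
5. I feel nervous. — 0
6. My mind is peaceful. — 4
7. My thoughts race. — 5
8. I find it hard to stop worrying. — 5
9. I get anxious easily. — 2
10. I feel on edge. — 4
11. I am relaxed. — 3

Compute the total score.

27

Items 3, 6, 11 describe the absence/opposite of anxiety → reverse-score.
reversed = (0+5) − raw = 5 − raw.
  item 1: 1
  item 2: 4
  item 3: 5 − 3 = 2
  item 4: 1
  item 5: 0
  item 6: 5 − 4 = 1
  item 7: 5
  item 8: 5
  item 9: 2
  item 10: 4
  item 11: 5 − 3 = 2
Total = 1 + 4 + 2 + 1 + 0 + 1 + 5 + 5 + 2 + 4 + 2 = 27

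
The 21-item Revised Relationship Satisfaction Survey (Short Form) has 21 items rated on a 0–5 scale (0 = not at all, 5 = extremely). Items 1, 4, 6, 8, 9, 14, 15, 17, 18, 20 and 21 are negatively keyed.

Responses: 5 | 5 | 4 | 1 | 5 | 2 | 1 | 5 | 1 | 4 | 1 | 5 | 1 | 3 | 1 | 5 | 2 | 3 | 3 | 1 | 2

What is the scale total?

Apply reverse scoring (reversed = (0+5) − raw = 5 − raw):
  item 1: 5 − 5 = 0
  item 4: 5 − 1 = 4
  item 6: 5 − 2 = 3
  item 8: 5 − 5 = 0
  item 9: 5 − 1 = 4
  item 14: 5 − 3 = 2
  item 15: 5 − 1 = 4
  item 17: 5 − 2 = 3
  item 18: 5 − 3 = 2
  item 20: 5 − 1 = 4
  item 21: 5 − 2 = 3
After reverse-coding: 0, 5, 4, 4, 5, 3, 1, 0, 4, 4, 1, 5, 1, 2, 4, 5, 3, 2, 3, 4, 3
Total = 0 + 5 + 4 + 4 + 5 + 3 + 1 + 0 + 4 + 4 + 1 + 5 + 1 + 2 + 4 + 5 + 3 + 2 + 3 + 4 + 3 = 63

63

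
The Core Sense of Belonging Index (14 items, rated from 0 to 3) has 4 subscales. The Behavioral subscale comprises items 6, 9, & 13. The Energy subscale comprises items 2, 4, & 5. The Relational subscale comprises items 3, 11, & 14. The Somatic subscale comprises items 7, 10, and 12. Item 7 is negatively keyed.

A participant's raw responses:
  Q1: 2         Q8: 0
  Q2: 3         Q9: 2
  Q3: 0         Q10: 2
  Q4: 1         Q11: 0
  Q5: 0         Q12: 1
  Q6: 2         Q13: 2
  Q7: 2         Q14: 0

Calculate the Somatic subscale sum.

4

Somatic items: 7, 10, 12.
Of these, item 7 is negatively keyed; reverse-coded value = 3 − response.
  item 7: 3 − 2 = 1
  item 10: 2
  item 12: 1
Sum = 1 + 2 + 1 = 4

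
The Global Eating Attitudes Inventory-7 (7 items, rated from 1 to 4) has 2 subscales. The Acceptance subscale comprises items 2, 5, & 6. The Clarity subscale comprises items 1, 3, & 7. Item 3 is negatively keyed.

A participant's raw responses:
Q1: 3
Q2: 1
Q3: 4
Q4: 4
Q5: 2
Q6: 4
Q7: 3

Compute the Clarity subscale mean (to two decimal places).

2.33

Clarity items: 1, 3, 7.
Of these, item 3 is negatively keyed; reverse-coded value = 5 − response.
  item 1: 3
  item 3: 5 − 4 = 1
  item 7: 3
Sum = 3 + 1 + 3 = 7
Mean = 7 / 3 = 2.33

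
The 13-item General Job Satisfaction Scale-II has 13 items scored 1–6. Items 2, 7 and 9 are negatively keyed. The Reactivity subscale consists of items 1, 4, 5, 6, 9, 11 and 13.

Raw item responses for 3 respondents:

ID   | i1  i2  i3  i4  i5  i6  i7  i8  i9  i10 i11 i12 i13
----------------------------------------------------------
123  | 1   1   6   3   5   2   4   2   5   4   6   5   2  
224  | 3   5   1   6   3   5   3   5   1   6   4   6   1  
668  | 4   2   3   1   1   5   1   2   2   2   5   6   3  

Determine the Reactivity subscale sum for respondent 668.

24

Respondent 668 raw: 4, 2, 3, 1, 1, 5, 1, 2, 2, 2, 5, 6, 3.
Reactivity items: 1, 4, 5, 6, 9, 11, 13.
Reverse-coded (reversed = (1+6) − raw = 7 − raw):
  item 1: 4
  item 4: 1
  item 5: 1
  item 6: 5
  item 9: 7 − 2 = 5
  item 11: 5
  item 13: 3
Sum = 4 + 1 + 1 + 5 + 5 + 5 + 3 = 24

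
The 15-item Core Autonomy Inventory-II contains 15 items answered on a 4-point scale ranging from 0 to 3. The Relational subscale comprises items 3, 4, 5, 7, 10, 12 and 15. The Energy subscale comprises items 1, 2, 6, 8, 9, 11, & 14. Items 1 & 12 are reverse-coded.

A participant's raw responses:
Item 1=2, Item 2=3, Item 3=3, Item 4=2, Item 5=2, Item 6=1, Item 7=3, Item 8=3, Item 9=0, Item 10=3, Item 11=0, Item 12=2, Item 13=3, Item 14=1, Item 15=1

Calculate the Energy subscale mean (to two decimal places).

1.29

Energy items: 1, 2, 6, 8, 9, 11, 14.
Of these, item 1 is reverse-coded; reversed = (0+3) − raw = 3 − raw.
  item 1: 3 − 2 = 1
  item 2: 3
  item 6: 1
  item 8: 3
  item 9: 0
  item 11: 0
  item 14: 1
Sum = 1 + 3 + 1 + 3 + 0 + 0 + 1 = 9
Mean = 9 / 7 = 1.29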